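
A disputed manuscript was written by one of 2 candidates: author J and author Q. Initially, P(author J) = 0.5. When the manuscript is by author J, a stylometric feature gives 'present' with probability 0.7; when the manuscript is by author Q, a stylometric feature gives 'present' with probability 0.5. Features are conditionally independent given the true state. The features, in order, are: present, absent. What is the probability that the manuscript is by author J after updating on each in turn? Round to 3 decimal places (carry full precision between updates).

After 'present': P(author J) = 0.7·0.5000 / (0.7·0.5000 + 0.5·0.5000) ≈ 0.5833
After 'absent': P(author J) = 0.3·0.5833 / (0.3·0.5833 + 0.5·0.4167) ≈ 0.4565

0.457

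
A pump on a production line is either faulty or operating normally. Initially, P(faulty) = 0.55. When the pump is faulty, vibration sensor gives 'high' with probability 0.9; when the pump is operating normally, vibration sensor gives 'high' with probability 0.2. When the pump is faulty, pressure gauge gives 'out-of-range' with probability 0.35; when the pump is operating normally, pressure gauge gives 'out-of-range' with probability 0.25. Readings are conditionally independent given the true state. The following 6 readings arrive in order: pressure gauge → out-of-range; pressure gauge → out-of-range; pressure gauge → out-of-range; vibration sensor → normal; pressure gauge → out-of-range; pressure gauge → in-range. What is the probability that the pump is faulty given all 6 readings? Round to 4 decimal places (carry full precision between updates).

After pressure gauge='out-of-range': P(faulty) = 0.35·0.5500 / (0.35·0.5500 + 0.25·0.4500) ≈ 0.6311
After pressure gauge='out-of-range': P(faulty) = 0.35·0.6311 / (0.35·0.6311 + 0.25·0.3689) ≈ 0.7055
After pressure gauge='out-of-range': P(faulty) = 0.35·0.7055 / (0.35·0.7055 + 0.25·0.2945) ≈ 0.7703
After vibration sensor='normal': P(faulty) = 0.1·0.7703 / (0.1·0.7703 + 0.8·0.2297) ≈ 0.2954
After pressure gauge='out-of-range': P(faulty) = 0.35·0.2954 / (0.35·0.2954 + 0.25·0.7046) ≈ 0.3698
After pressure gauge='in-range': P(faulty) = 0.65·0.3698 / (0.65·0.3698 + 0.75·0.6302) ≈ 0.3372

0.3372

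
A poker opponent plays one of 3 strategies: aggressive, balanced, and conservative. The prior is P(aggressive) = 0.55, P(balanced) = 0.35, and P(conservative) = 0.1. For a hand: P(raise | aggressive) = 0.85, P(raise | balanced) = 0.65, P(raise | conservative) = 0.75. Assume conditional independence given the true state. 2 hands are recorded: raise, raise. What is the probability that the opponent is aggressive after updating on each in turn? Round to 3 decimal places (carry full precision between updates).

After 'raise': normaliser = 0.85·0.5500 + 0.65·0.3500 + 0.75·0.1000; P(aggressive) ≈ 0.6071, P(balanced) ≈ 0.2955, P(conservative) ≈ 0.0974
After 'raise': normaliser = 0.85·0.6071 + 0.65·0.2955 + 0.75·0.0974; P(aggressive) ≈ 0.6606, P(balanced) ≈ 0.2458, P(conservative) ≈ 0.0935

0.661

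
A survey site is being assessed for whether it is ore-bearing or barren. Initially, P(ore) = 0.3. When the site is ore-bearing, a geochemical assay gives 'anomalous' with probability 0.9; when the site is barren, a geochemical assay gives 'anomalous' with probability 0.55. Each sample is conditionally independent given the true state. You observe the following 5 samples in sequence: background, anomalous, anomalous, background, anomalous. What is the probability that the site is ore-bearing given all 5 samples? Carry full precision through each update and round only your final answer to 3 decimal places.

After 'background': P(ore) = 0.1·0.3000 / (0.1·0.3000 + 0.45·0.7000) ≈ 0.0870
After 'anomalous': P(ore) = 0.9·0.0870 / (0.9·0.0870 + 0.55·0.9130) ≈ 0.1348
After 'anomalous': P(ore) = 0.9·0.1348 / (0.9·0.1348 + 0.55·0.8652) ≈ 0.2032
After 'background': P(ore) = 0.1·0.2032 / (0.1·0.2032 + 0.45·0.7968) ≈ 0.0536
After 'anomalous': P(ore) = 0.9·0.0536 / (0.9·0.0536 + 0.55·0.9464) ≈ 0.0849

0.085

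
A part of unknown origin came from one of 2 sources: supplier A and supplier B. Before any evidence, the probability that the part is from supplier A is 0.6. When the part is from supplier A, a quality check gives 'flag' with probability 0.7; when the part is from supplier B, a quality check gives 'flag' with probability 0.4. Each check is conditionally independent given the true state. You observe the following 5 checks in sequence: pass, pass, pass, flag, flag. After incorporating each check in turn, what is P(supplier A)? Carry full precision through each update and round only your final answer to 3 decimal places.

After 'pass': P(supplier A) = 0.3·0.6000 / (0.3·0.6000 + 0.6·0.4000) ≈ 0.4286
After 'pass': P(supplier A) = 0.3·0.4286 / (0.3·0.4286 + 0.6·0.5714) ≈ 0.2727
After 'pass': P(supplier A) = 0.3·0.2727 / (0.3·0.2727 + 0.6·0.7273) ≈ 0.1579
After 'flag': P(supplier A) = 0.7·0.1579 / (0.7·0.1579 + 0.4·0.8421) ≈ 0.2471
After 'flag': P(supplier A) = 0.7·0.2471 / (0.7·0.2471 + 0.4·0.7529) ≈ 0.3648

0.365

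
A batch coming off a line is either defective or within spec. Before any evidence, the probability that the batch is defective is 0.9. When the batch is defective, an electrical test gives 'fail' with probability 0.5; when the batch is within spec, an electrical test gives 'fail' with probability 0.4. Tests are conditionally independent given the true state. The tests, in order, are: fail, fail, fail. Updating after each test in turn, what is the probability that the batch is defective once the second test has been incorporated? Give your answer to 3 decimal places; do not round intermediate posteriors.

After 'fail': P(defective) = 0.5·0.9000 / (0.5·0.9000 + 0.4·0.1000) ≈ 0.9184
After 'fail': P(defective) = 0.5·0.9184 / (0.5·0.9184 + 0.4·0.0816) ≈ 0.9336

0.934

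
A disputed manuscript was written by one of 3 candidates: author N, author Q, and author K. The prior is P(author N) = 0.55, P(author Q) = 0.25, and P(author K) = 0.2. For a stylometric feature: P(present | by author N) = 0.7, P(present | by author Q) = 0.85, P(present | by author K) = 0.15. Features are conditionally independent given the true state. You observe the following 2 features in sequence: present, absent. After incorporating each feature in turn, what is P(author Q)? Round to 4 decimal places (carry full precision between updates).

0.1844

After 'present': normaliser = 0.7·0.5500 + 0.85·0.2500 + 0.15·0.2000; P(author N) ≈ 0.6135, P(author Q) ≈ 0.3386, P(author K) ≈ 0.0478
After 'absent': normaliser = 0.3·0.6135 + 0.15·0.3386 + 0.85·0.0478; P(author N) ≈ 0.6681, P(author Q) ≈ 0.1844, P(author K) ≈ 0.1475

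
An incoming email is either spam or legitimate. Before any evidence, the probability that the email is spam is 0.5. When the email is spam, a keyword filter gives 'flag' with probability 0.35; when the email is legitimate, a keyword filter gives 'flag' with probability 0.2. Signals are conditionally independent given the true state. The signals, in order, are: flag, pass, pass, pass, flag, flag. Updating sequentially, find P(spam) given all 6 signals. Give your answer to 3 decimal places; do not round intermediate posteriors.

0.742

After 'flag': P(spam) = 0.35·0.5000 / (0.35·0.5000 + 0.2·0.5000) ≈ 0.6364
After 'pass': P(spam) = 0.65·0.6364 / (0.65·0.6364 + 0.8·0.3636) ≈ 0.5871
After 'pass': P(spam) = 0.65·0.5871 / (0.65·0.5871 + 0.8·0.4129) ≈ 0.5360
After 'pass': P(spam) = 0.65·0.5360 / (0.65·0.5360 + 0.8·0.4640) ≈ 0.4842
After 'flag': P(spam) = 0.35·0.4842 / (0.35·0.4842 + 0.2·0.5158) ≈ 0.6216
After 'flag': P(spam) = 0.35·0.6216 / (0.35·0.6216 + 0.2·0.3784) ≈ 0.7419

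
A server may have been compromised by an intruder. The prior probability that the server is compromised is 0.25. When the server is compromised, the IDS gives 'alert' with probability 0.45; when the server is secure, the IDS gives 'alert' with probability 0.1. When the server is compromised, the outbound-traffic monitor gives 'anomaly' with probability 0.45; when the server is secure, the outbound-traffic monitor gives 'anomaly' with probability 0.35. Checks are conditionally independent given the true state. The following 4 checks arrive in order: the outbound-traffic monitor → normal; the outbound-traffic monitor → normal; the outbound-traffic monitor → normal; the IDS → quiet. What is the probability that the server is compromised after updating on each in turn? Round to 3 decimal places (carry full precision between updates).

Each posterior becomes the prior for the next update.
After the outbound-traffic monitor='normal': P(compromised) = 0.55·0.2500 / (0.55·0.2500 + 0.65·0.7500) ≈ 0.2200
After the outbound-traffic monitor='normal': P(compromised) = 0.55·0.2200 / (0.55·0.2200 + 0.65·0.7800) ≈ 0.1927
After the outbound-traffic monitor='normal': P(compromised) = 0.55·0.1927 / (0.55·0.1927 + 0.65·0.8073) ≈ 0.1680
After the IDS='quiet': P(compromised) = 0.55·0.1680 / (0.55·0.1680 + 0.9·0.8320) ≈ 0.1099

0.110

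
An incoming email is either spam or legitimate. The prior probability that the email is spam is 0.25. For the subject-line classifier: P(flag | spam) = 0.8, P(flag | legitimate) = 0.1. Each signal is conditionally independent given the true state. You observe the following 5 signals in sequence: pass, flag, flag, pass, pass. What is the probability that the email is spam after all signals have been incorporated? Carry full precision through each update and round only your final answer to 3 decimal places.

After 'pass': P(spam) = 0.2·0.2500 / (0.2·0.2500 + 0.9·0.7500) ≈ 0.0690
After 'flag': P(spam) = 0.8·0.0690 / (0.8·0.0690 + 0.1·0.9310) ≈ 0.3721
After 'flag': P(spam) = 0.8·0.3721 / (0.8·0.3721 + 0.1·0.6279) ≈ 0.8258
After 'pass': P(spam) = 0.2·0.8258 / (0.2·0.8258 + 0.9·0.1742) ≈ 0.5130
After 'pass': P(spam) = 0.2·0.5130 / (0.2·0.5130 + 0.9·0.4870) ≈ 0.1897

0.190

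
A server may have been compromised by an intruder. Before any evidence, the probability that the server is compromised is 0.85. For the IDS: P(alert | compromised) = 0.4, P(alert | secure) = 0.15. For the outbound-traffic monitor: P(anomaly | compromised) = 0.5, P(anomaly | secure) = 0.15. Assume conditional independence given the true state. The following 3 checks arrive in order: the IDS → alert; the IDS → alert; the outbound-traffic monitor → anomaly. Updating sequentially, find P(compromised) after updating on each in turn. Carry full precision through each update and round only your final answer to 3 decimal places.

0.993

Apply Bayes' rule sequentially, carrying P(compromised) forward.
After the IDS='alert': P(compromised) = 0.4·0.8500 / (0.4·0.8500 + 0.15·0.1500) ≈ 0.9379
After the IDS='alert': P(compromised) = 0.4·0.9379 / (0.4·0.9379 + 0.15·0.0621) ≈ 0.9758
After the outbound-traffic monitor='anomaly': P(compromised) = 0.5·0.9758 / (0.5·0.9758 + 0.15·0.0242) ≈ 0.9926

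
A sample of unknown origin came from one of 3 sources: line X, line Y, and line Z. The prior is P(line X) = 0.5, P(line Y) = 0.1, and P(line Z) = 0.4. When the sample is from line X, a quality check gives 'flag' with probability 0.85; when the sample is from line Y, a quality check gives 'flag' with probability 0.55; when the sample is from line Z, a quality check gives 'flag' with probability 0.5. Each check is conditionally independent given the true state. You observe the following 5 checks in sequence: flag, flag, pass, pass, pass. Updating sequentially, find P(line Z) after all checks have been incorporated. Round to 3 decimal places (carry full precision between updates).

Each posterior becomes the prior for the next update.
After 'flag': normaliser = 0.85·0.5000 + 0.55·0.1000 + 0.5·0.4000; P(line X) ≈ 0.6250, P(line Y) ≈ 0.0809, P(line Z) ≈ 0.2941
After 'flag': normaliser = 0.85·0.6250 + 0.55·0.0809 + 0.5·0.2941; P(line X) ≈ 0.7350, P(line Y) ≈ 0.0615, P(line Z) ≈ 0.2035
After 'pass': normaliser = 0.15·0.7350 + 0.45·0.0615 + 0.5·0.2035; P(line X) ≈ 0.4600, P(line Y) ≈ 0.1156, P(line Z) ≈ 0.4244
After 'pass': normaliser = 0.15·0.4600 + 0.45·0.1156 + 0.5·0.4244; P(line X) ≈ 0.2071, P(line Y) ≈ 0.1561, P(line Z) ≈ 0.6369
After 'pass': normaliser = 0.15·0.2071 + 0.45·0.1561 + 0.5·0.6369; P(line X) ≈ 0.0740, P(line Y) ≈ 0.1673, P(line Z) ≈ 0.7587

0.759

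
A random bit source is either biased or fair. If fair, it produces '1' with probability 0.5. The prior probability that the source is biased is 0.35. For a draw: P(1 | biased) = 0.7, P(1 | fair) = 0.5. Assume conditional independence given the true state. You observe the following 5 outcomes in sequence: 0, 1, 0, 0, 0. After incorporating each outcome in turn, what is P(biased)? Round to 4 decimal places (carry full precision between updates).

After '0': P(biased) = 0.3·0.3500 / (0.3·0.3500 + 0.5·0.6500) ≈ 0.2442
After '1': P(biased) = 0.7·0.2442 / (0.7·0.2442 + 0.5·0.7558) ≈ 0.3114
After '0': P(biased) = 0.3·0.3114 / (0.3·0.3114 + 0.5·0.6886) ≈ 0.2135
After '0': P(biased) = 0.3·0.2135 / (0.3·0.2135 + 0.5·0.7865) ≈ 0.1400
After '0': P(biased) = 0.3·0.1400 / (0.3·0.1400 + 0.5·0.8600) ≈ 0.0890

0.0890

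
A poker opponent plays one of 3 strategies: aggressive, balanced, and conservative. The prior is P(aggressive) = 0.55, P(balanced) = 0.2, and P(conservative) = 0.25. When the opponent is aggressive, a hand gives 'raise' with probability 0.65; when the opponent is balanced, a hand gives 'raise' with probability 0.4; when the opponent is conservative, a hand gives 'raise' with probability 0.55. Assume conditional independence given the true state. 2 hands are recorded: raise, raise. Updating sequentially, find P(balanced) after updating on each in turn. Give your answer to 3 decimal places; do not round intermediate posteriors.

0.094

Apply Bayes' rule sequentially, carrying P(balanced) forward.
After 'raise': normaliser = 0.65·0.5500 + 0.4·0.2000 + 0.55·0.2500; P(aggressive) ≈ 0.6217, P(balanced) ≈ 0.1391, P(conservative) ≈ 0.2391
After 'raise': normaliser = 0.65·0.6217 + 0.4·0.1391 + 0.55·0.2391; P(aggressive) ≈ 0.6835, P(balanced) ≈ 0.0941, P(conservative) ≈ 0.2224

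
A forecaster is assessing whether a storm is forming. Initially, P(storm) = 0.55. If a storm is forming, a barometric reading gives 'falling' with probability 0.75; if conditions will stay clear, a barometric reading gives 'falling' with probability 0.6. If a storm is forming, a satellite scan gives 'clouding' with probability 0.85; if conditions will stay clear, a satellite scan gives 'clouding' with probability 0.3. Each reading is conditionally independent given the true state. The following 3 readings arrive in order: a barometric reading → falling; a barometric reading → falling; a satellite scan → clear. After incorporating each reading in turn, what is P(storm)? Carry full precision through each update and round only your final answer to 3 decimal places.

0.290

After a barometric reading='falling': P(storm) = 0.75·0.5500 / (0.75·0.5500 + 0.6·0.4500) ≈ 0.6044
After a barometric reading='falling': P(storm) = 0.75·0.6044 / (0.75·0.6044 + 0.6·0.3956) ≈ 0.6563
After a satellite scan='clear': P(storm) = 0.15·0.6563 / (0.15·0.6563 + 0.7·0.3437) ≈ 0.2904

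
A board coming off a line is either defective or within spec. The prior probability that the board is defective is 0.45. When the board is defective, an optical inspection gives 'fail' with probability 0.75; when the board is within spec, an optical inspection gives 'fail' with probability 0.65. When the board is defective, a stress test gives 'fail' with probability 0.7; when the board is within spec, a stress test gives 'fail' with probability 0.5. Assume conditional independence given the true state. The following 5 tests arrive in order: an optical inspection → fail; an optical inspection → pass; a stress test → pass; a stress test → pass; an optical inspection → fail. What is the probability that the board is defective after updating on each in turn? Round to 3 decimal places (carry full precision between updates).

0.219

Apply Bayes' rule sequentially, carrying P(defective) forward.
After an optical inspection='fail': P(defective) = 0.75·0.4500 / (0.75·0.4500 + 0.65·0.5500) ≈ 0.4856
After an optical inspection='pass': P(defective) = 0.25·0.4856 / (0.25·0.4856 + 0.35·0.5144) ≈ 0.4027
After a stress test='pass': P(defective) = 0.3·0.4027 / (0.3·0.4027 + 0.5·0.5973) ≈ 0.2881
After a stress test='pass': P(defective) = 0.3·0.2881 / (0.3·0.2881 + 0.5·0.7119) ≈ 0.1953
After an optical inspection='fail': P(defective) = 0.75·0.1953 / (0.75·0.1953 + 0.65·0.8047) ≈ 0.2188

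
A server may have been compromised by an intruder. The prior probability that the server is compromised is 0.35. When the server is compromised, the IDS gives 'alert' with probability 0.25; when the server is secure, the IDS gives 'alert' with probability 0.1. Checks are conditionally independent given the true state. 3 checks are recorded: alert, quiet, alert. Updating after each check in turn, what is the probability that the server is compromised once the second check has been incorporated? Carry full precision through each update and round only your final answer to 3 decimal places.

After 'alert': P(compromised) = 0.25·0.3500 / (0.25·0.3500 + 0.1·0.6500) ≈ 0.5738
After 'quiet': P(compromised) = 0.75·0.5738 / (0.75·0.5738 + 0.9·0.4262) ≈ 0.5287

0.529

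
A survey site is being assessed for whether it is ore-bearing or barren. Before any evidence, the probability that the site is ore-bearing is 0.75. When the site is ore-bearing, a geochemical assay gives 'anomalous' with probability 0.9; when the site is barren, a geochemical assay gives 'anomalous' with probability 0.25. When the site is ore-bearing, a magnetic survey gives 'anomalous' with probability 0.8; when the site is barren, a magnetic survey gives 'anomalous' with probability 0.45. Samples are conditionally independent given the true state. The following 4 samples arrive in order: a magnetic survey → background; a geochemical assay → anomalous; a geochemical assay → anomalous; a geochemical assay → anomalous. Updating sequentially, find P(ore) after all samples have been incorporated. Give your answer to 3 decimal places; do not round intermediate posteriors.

Apply Bayes' rule sequentially, carrying P(ore) forward.
After a magnetic survey='background': P(ore) = 0.2·0.7500 / (0.2·0.7500 + 0.55·0.2500) ≈ 0.5217
After a geochemical assay='anomalous': P(ore) = 0.9·0.5217 / (0.9·0.5217 + 0.25·0.4783) ≈ 0.7970
After a geochemical assay='anomalous': P(ore) = 0.9·0.7970 / (0.9·0.7970 + 0.25·0.2030) ≈ 0.9339
After a geochemical assay='anomalous': P(ore) = 0.9·0.9339 / (0.9·0.9339 + 0.25·0.0661) ≈ 0.9807

0.981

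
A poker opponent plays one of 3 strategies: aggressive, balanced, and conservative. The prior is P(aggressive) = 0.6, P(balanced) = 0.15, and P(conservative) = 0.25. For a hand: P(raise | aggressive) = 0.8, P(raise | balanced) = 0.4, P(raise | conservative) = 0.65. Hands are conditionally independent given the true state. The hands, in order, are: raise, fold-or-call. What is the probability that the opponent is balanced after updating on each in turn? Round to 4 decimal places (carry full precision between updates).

After 'raise': normaliser = 0.8·0.6000 + 0.4·0.1500 + 0.65·0.2500; P(aggressive) ≈ 0.6833, P(balanced) ≈ 0.0854, P(conservative) ≈ 0.2313
After 'fold-or-call': normaliser = 0.2·0.6833 + 0.6·0.0854 + 0.35·0.2313; P(aggressive) ≈ 0.5083, P(balanced) ≈ 0.1906, P(conservative) ≈ 0.3011

0.1906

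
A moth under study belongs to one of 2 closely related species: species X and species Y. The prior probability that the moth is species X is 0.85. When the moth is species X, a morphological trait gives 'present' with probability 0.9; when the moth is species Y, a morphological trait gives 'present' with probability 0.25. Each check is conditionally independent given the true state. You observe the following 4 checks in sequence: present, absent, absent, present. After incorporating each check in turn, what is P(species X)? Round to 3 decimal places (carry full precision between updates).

After 'present': P(species X) = 0.9·0.8500 / (0.9·0.8500 + 0.25·0.1500) ≈ 0.9533
After 'absent': P(species X) = 0.1·0.9533 / (0.1·0.9533 + 0.75·0.0467) ≈ 0.7312
After 'absent': P(species X) = 0.1·0.7312 / (0.1·0.7312 + 0.75·0.2688) ≈ 0.2661
After 'present': P(species X) = 0.9·0.2661 / (0.9·0.2661 + 0.25·0.7339) ≈ 0.5663

0.566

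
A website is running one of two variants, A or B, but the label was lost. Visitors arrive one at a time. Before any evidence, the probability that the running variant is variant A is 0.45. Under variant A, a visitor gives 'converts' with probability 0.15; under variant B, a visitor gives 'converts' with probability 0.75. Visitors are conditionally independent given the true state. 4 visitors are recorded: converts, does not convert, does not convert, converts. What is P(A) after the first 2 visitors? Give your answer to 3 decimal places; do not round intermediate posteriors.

0.357

Apply Bayes' rule sequentially, carrying P(A) forward.
After 'converts': P(A) = 0.15·0.4500 / (0.15·0.4500 + 0.75·0.5500) ≈ 0.1406
After 'does not convert': P(A) = 0.85·0.1406 / (0.85·0.1406 + 0.25·0.8594) ≈ 0.3575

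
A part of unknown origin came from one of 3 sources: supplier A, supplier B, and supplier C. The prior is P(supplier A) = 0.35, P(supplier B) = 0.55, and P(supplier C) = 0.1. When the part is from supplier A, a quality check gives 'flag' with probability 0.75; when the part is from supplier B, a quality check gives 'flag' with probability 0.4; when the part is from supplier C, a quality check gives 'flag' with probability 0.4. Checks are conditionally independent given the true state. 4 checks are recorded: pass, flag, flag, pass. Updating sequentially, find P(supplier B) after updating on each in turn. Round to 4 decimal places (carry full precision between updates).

After 'pass': normaliser = 0.25·0.3500 + 0.6·0.5500 + 0.6·0.1000; P(supplier A) ≈ 0.1832, P(supplier B) ≈ 0.6911, P(supplier C) ≈ 0.1257
After 'flag': normaliser = 0.75·0.1832 + 0.4·0.6911 + 0.4·0.1257; P(supplier A) ≈ 0.2961, P(supplier B) ≈ 0.5956, P(supplier C) ≈ 0.1083
After 'flag': normaliser = 0.75·0.2961 + 0.4·0.5956 + 0.4·0.1083; P(supplier A) ≈ 0.4410, P(supplier B) ≈ 0.4730, P(supplier C) ≈ 0.0860
After 'pass': normaliser = 0.25·0.4410 + 0.6·0.4730 + 0.6·0.0860; P(supplier A) ≈ 0.2474, P(supplier B) ≈ 0.6369, P(supplier C) ≈ 0.1158

0.6369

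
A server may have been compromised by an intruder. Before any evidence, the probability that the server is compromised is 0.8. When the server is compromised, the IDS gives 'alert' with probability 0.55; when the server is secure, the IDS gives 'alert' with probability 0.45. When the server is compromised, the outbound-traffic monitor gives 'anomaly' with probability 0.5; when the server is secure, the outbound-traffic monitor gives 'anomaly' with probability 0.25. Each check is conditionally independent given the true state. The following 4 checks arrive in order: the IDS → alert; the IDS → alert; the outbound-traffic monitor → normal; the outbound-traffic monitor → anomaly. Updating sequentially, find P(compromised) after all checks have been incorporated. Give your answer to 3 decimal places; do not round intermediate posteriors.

After the IDS='alert': P(compromised) = 0.55·0.8000 / (0.55·0.8000 + 0.45·0.2000) ≈ 0.8302
After the IDS='alert': P(compromised) = 0.55·0.8302 / (0.55·0.8302 + 0.45·0.1698) ≈ 0.8566
After the outbound-traffic monitor='normal': P(compromised) = 0.5·0.8566 / (0.5·0.8566 + 0.75·0.1434) ≈ 0.7993
After the outbound-traffic monitor='anomaly': P(compromised) = 0.5·0.7993 / (0.5·0.7993 + 0.25·0.2007) ≈ 0.8885

0.888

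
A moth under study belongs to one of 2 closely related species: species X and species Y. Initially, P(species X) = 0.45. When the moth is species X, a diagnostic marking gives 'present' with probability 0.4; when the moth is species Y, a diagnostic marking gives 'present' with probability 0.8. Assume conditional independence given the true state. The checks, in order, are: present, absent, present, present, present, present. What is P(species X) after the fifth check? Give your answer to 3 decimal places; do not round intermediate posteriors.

0.133

After 'present': P(species X) = 0.4·0.4500 / (0.4·0.4500 + 0.8·0.5500) ≈ 0.2903
After 'absent': P(species X) = 0.6·0.2903 / (0.6·0.2903 + 0.2·0.7097) ≈ 0.5510
After 'present': P(species X) = 0.4·0.5510 / (0.4·0.5510 + 0.8·0.4490) ≈ 0.3803
After 'present': P(species X) = 0.4·0.3803 / (0.4·0.3803 + 0.8·0.6197) ≈ 0.2348
After 'present': P(species X) = 0.4·0.2348 / (0.4·0.2348 + 0.8·0.7652) ≈ 0.1330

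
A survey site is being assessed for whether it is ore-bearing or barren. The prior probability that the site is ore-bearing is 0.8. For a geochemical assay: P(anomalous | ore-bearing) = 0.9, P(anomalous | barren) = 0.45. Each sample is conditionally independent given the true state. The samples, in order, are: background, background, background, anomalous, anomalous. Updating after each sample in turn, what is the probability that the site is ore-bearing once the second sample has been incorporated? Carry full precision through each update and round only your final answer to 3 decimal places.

After 'background': P(ore) = 0.1·0.8000 / (0.1·0.8000 + 0.55·0.2000) ≈ 0.4211
After 'background': P(ore) = 0.1·0.4211 / (0.1·0.4211 + 0.55·0.5789) ≈ 0.1168

0.117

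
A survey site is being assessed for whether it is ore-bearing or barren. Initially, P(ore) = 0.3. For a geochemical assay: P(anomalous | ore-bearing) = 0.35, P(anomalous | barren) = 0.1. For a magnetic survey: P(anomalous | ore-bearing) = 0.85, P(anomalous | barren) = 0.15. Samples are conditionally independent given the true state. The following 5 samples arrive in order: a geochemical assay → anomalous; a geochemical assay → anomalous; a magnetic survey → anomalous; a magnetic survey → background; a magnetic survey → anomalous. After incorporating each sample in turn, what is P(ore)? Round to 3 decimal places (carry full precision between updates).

0.967

Each posterior becomes the prior for the next update.
After a geochemical assay='anomalous': P(ore) = 0.35·0.3000 / (0.35·0.3000 + 0.1·0.7000) ≈ 0.6000
After a geochemical assay='anomalous': P(ore) = 0.35·0.6000 / (0.35·0.6000 + 0.1·0.4000) ≈ 0.8400
After a magnetic survey='anomalous': P(ore) = 0.85·0.8400 / (0.85·0.8400 + 0.15·0.1600) ≈ 0.9675
After a magnetic survey='background': P(ore) = 0.15·0.9675 / (0.15·0.9675 + 0.85·0.0325) ≈ 0.8400
After a magnetic survey='anomalous': P(ore) = 0.85·0.8400 / (0.85·0.8400 + 0.15·0.1600) ≈ 0.9675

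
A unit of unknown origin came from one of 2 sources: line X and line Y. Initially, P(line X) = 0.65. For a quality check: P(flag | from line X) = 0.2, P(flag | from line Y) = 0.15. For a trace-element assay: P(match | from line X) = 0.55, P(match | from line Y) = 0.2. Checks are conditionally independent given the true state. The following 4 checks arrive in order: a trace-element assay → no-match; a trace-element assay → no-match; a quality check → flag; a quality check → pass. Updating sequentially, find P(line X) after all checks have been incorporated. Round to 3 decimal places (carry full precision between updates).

After a trace-element assay='no-match': P(line X) = 0.45·0.6500 / (0.45·0.6500 + 0.8·0.3500) ≈ 0.5109
After a trace-element assay='no-match': P(line X) = 0.45·0.5109 / (0.45·0.5109 + 0.8·0.4891) ≈ 0.3701
After a quality check='flag': P(line X) = 0.2·0.3701 / (0.2·0.3701 + 0.15·0.6299) ≈ 0.4393
After a quality check='pass': P(line X) = 0.8·0.4393 / (0.8·0.4393 + 0.85·0.5607) ≈ 0.4244

0.424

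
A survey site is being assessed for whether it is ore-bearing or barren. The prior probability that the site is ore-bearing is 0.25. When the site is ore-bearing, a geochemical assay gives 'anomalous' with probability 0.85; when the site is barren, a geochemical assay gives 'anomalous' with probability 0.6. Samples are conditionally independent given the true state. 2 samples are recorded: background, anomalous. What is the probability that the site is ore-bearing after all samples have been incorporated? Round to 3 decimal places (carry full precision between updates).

Apply Bayes' rule sequentially, carrying P(ore) forward.
After 'background': P(ore) = 0.15·0.2500 / (0.15·0.2500 + 0.4·0.7500) ≈ 0.1111
After 'anomalous': P(ore) = 0.85·0.1111 / (0.85·0.1111 + 0.6·0.8889) ≈ 0.1504

0.150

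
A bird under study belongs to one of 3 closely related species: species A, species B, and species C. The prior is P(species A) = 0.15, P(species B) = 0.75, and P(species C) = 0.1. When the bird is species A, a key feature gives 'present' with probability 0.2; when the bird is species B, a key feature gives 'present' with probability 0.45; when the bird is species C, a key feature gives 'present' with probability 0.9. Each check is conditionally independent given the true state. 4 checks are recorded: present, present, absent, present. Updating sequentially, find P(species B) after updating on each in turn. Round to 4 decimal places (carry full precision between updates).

0.8200

Each posterior becomes the prior for the next update.
After 'present': normaliser = 0.2·0.1500 + 0.45·0.7500 + 0.9·0.1000; P(species A) ≈ 0.0656, P(species B) ≈ 0.7377, P(species C) ≈ 0.1967
After 'present': normaliser = 0.2·0.0656 + 0.45·0.7377 + 0.9·0.1967; P(species A) ≈ 0.0251, P(species B) ≈ 0.6358, P(species C) ≈ 0.3391
After 'absent': normaliser = 0.8·0.0251 + 0.55·0.6358 + 0.1·0.3391; P(species A) ≈ 0.0498, P(species B) ≈ 0.8662, P(species C) ≈ 0.0840
After 'present': normaliser = 0.2·0.0498 + 0.45·0.8662 + 0.9·0.0840; P(species A) ≈ 0.0209, P(species B) ≈ 0.8200, P(species C) ≈ 0.1590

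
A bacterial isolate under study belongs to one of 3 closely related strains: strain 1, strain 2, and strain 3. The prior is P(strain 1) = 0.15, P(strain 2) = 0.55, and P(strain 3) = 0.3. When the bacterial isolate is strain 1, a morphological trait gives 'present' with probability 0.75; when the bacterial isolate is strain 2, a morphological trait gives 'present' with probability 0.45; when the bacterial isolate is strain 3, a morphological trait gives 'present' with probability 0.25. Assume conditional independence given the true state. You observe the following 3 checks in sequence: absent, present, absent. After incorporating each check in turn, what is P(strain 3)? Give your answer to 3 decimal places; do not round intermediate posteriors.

0.340

Apply Bayes' rule sequentially, carrying P(strain 3) forward.
After 'absent': normaliser = 0.25·0.1500 + 0.55·0.5500 + 0.75·0.3000; P(strain 1) ≈ 0.0664, P(strain 2) ≈ 0.5354, P(strain 3) ≈ 0.3982
After 'present': normaliser = 0.75·0.0664 + 0.45·0.5354 + 0.25·0.3982; P(strain 1) ≈ 0.1276, P(strain 2) ≈ 0.6173, P(strain 3) ≈ 0.2551
After 'absent': normaliser = 0.25·0.1276 + 0.55·0.6173 + 0.75·0.2551; P(strain 1) ≈ 0.0567, P(strain 2) ≈ 0.6034, P(strain 3) ≈ 0.3400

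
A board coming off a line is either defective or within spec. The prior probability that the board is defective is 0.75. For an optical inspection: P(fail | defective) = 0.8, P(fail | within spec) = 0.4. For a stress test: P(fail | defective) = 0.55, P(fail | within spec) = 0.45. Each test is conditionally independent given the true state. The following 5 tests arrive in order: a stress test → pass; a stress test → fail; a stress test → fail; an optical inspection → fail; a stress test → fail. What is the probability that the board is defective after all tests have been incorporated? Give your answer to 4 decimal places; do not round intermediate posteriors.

After a stress test='pass': P(defective) = 0.45·0.7500 / (0.45·0.7500 + 0.55·0.2500) ≈ 0.7105
After a stress test='fail': P(defective) = 0.55·0.7105 / (0.55·0.7105 + 0.45·0.2895) ≈ 0.7500
After a stress test='fail': P(defective) = 0.55·0.7500 / (0.55·0.7500 + 0.45·0.2500) ≈ 0.7857
After an optical inspection='fail': P(defective) = 0.8·0.7857 / (0.8·0.7857 + 0.4·0.2143) ≈ 0.8800
After a stress test='fail': P(defective) = 0.55·0.8800 / (0.55·0.8800 + 0.45·0.1200) ≈ 0.8996

0.8996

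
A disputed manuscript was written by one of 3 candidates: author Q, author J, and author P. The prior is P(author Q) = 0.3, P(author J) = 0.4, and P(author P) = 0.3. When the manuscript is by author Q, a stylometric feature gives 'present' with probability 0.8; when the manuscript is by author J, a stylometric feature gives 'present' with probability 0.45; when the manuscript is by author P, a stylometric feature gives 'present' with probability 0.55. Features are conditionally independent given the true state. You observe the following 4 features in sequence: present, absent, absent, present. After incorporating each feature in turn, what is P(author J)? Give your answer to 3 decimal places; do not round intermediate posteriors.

0.485

After 'present': normaliser = 0.8·0.3000 + 0.45·0.4000 + 0.55·0.3000; P(author Q) ≈ 0.4103, P(author J) ≈ 0.3077, P(author P) ≈ 0.2821
After 'absent': normaliser = 0.2·0.4103 + 0.55·0.3077 + 0.45·0.2821; P(author Q) ≈ 0.2169, P(author J) ≈ 0.4475, P(author P) ≈ 0.3356
After 'absent': normaliser = 0.2·0.2169 + 0.55·0.4475 + 0.45·0.3356; P(author Q) ≈ 0.0985, P(author J) ≈ 0.5587, P(author P) ≈ 0.3428
After 'present': normaliser = 0.8·0.0985 + 0.45·0.5587 + 0.55·0.3428; P(author Q) ≈ 0.1519, P(author J) ≈ 0.4846, P(author P) ≈ 0.3635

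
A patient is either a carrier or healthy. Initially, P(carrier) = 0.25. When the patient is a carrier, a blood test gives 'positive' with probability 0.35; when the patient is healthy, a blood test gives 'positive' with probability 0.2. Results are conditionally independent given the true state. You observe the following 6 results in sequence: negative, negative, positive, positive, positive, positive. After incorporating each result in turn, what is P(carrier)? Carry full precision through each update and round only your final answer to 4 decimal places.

0.6736

Each posterior becomes the prior for the next update.
After 'negative': P(carrier) = 0.65·0.2500 / (0.65·0.2500 + 0.8·0.7500) ≈ 0.2131
After 'negative': P(carrier) = 0.65·0.2131 / (0.65·0.2131 + 0.8·0.7869) ≈ 0.1804
After 'positive': P(carrier) = 0.35·0.1804 / (0.35·0.1804 + 0.2·0.8196) ≈ 0.2780
After 'positive': P(carrier) = 0.35·0.2780 / (0.35·0.2780 + 0.2·0.7220) ≈ 0.4026
After 'positive': P(carrier) = 0.35·0.4026 / (0.35·0.4026 + 0.2·0.5974) ≈ 0.5411
After 'positive': P(carrier) = 0.35·0.5411 / (0.35·0.5411 + 0.2·0.4589) ≈ 0.6736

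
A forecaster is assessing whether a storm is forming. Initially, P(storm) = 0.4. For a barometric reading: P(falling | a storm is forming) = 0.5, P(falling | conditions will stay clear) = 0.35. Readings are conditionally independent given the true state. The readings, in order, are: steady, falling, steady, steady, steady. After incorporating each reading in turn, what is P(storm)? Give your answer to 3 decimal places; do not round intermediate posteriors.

0.250

After 'steady': P(storm) = 0.5·0.4000 / (0.5·0.4000 + 0.65·0.6000) ≈ 0.3390
After 'falling': P(storm) = 0.5·0.3390 / (0.5·0.3390 + 0.35·0.6610) ≈ 0.4228
After 'steady': P(storm) = 0.5·0.4228 / (0.5·0.4228 + 0.65·0.5772) ≈ 0.3604
After 'steady': P(storm) = 0.5·0.3604 / (0.5·0.3604 + 0.65·0.6396) ≈ 0.3024
After 'steady': P(storm) = 0.5·0.3024 / (0.5·0.3024 + 0.65·0.6976) ≈ 0.2501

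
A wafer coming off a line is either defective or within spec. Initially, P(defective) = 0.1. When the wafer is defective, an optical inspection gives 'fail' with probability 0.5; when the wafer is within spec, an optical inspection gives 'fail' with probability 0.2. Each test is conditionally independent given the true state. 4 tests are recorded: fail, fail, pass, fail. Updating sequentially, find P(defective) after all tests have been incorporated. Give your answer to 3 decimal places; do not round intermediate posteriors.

After 'fail': P(defective) = 0.5·0.1000 / (0.5·0.1000 + 0.2·0.9000) ≈ 0.2174
After 'fail': P(defective) = 0.5·0.2174 / (0.5·0.2174 + 0.2·0.7826) ≈ 0.4098
After 'pass': P(defective) = 0.5·0.4098 / (0.5·0.4098 + 0.8·0.5902) ≈ 0.3027
After 'fail': P(defective) = 0.5·0.3027 / (0.5·0.3027 + 0.2·0.6973) ≈ 0.5204

0.520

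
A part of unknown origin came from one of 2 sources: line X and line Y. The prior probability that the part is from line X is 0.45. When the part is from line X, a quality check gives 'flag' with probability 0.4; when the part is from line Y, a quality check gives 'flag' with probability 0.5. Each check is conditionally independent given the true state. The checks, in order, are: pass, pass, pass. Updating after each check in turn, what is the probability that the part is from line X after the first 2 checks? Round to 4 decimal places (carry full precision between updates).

0.5409

After 'pass': P(line X) = 0.6·0.4500 / (0.6·0.4500 + 0.5·0.5500) ≈ 0.4954
After 'pass': P(line X) = 0.6·0.4954 / (0.6·0.4954 + 0.5·0.5046) ≈ 0.5409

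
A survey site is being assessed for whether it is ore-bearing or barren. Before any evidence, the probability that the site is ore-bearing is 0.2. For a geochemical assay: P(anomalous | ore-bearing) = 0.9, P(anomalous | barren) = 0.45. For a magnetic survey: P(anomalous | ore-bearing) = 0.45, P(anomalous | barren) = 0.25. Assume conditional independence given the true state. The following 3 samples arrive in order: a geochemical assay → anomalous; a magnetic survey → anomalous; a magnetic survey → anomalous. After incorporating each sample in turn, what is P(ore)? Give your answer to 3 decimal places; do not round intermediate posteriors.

Apply Bayes' rule sequentially, carrying P(ore) forward.
After a geochemical assay='anomalous': P(ore) = 0.9·0.2000 / (0.9·0.2000 + 0.45·0.8000) ≈ 0.3333
After a magnetic survey='anomalous': P(ore) = 0.45·0.3333 / (0.45·0.3333 + 0.25·0.6667) ≈ 0.4737
After a magnetic survey='anomalous': P(ore) = 0.45·0.4737 / (0.45·0.4737 + 0.25·0.5263) ≈ 0.6183

0.618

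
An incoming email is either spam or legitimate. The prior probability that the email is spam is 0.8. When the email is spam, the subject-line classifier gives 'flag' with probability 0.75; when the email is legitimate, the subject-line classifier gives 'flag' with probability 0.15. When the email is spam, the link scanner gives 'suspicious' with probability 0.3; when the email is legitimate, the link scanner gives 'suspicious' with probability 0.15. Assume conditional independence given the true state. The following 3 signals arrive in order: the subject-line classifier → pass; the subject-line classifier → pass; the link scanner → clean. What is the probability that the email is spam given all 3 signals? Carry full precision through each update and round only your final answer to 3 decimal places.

After the subject-line classifier='pass': P(spam) = 0.25·0.8000 / (0.25·0.8000 + 0.85·0.2000) ≈ 0.5405
After the subject-line classifier='pass': P(spam) = 0.25·0.5405 / (0.25·0.5405 + 0.85·0.4595) ≈ 0.2571
After the link scanner='clean': P(spam) = 0.7·0.2571 / (0.7·0.2571 + 0.85·0.7429) ≈ 0.2218

0.222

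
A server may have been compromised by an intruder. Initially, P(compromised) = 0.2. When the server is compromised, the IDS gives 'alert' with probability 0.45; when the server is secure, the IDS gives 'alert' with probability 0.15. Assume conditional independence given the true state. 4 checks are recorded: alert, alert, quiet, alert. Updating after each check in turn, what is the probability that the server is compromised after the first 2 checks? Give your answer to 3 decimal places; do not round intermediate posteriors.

After 'alert': P(compromised) = 0.45·0.2000 / (0.45·0.2000 + 0.15·0.8000) ≈ 0.4286
After 'alert': P(compromised) = 0.45·0.4286 / (0.45·0.4286 + 0.15·0.5714) ≈ 0.6923

0.692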